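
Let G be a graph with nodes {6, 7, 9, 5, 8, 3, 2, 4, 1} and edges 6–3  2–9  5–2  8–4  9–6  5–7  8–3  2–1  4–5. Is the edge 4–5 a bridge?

After removing 4–5, the path 4-8-3-6-9-2-5 still connects them, so the edge is not a bridge.

No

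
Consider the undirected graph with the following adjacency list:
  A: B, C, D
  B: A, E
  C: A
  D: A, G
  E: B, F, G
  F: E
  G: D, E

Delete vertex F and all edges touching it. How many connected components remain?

1

With F gone, the remaining components are: {A, B, C, D, E, G}.
That is 1 component.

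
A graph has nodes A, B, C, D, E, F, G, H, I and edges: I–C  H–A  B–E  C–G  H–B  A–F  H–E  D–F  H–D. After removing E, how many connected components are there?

With E gone, the remaining components are: {C, G, I}; {A, B, D, F, H}.
That is 2 components.

2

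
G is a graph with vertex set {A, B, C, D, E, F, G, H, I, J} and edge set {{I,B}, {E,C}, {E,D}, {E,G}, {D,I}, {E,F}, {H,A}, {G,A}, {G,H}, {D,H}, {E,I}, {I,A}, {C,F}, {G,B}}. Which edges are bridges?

The edges on the cycle E-C-F-E are not bridges since each lies on that cycle.
Every edge lies on some cycle, so there are no bridges.

none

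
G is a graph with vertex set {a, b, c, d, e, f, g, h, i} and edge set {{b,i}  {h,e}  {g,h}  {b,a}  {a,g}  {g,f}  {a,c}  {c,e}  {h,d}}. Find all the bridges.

a-b, b-i, d-h, f-g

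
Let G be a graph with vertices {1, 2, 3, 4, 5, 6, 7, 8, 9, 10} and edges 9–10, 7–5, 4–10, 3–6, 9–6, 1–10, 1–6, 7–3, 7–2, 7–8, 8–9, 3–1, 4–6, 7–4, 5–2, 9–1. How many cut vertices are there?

1

Removing 7 increases the component count from 1 to 2, so 7 is a cut vertex.
By contrast removing 8 leaves 1 component; it is not a cut vertex. No other vertex is a cut vertex either.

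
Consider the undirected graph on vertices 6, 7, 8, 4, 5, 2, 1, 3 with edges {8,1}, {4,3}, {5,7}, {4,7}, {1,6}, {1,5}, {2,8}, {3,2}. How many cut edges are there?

1

The edges on the cycle 4-3-2-8-1-5-7-4 are not bridges since each lies on that cycle.
But removing 1 - 6 disconnects 1 from 6 — this is a bridge.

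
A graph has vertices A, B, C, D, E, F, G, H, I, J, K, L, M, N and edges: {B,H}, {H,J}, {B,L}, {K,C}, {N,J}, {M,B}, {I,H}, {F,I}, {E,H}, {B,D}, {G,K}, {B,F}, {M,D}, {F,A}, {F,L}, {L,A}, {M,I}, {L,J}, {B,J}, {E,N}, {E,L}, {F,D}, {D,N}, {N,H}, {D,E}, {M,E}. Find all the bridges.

C-K, G-K

The edges on the cycle M-B-F-D-N-E-M are not bridges since each lies on that cycle.
But removing K—C disconnects K from C; removing G—K disconnects G from K — these are bridges.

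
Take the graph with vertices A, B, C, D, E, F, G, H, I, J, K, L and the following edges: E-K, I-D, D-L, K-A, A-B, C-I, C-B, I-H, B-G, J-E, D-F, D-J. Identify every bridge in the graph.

The edges on the cycle C-I-D-J-E-K-A-B-C are not bridges since each lies on that cycle.
But removing G-B disconnects G from B; removing I-H disconnects I from H; removing D-F disconnects D from F; removing D-L disconnects D from L — these are bridges.

B-G, D-F, D-L, H-I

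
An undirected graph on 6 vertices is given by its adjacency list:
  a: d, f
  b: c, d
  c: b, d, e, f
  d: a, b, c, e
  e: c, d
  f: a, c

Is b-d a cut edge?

No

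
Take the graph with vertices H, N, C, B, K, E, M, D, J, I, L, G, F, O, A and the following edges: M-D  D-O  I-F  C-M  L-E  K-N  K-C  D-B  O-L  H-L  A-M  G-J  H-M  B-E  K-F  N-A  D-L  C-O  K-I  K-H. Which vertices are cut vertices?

Removing K increases the component count from 2 to 3, so K is a cut vertex.
By contrast removing H leaves 2 components; it is not a cut vertex. No other vertex is a cut vertex either.

K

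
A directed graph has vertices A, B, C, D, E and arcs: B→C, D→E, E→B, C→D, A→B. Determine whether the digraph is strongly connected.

There is no directed path from E to A, so the graph is not strongly connected.

No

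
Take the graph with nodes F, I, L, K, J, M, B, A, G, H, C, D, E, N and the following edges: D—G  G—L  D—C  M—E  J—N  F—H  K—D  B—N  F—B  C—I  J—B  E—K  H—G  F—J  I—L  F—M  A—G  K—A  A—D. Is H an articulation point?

No

Deleting H leaves 1 component (was 1) (its neighbors F, G remain connected to each other), so H is not a cut vertex.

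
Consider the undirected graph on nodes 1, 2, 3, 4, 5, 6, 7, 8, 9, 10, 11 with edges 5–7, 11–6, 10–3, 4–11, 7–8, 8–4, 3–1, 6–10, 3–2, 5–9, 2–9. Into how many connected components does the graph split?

Starting from 1 we can reach 1, 2, 3, 4, 5, 6, 7, 8, 9, 10, 11. That is one component of size 11.
Total: 1 component.

1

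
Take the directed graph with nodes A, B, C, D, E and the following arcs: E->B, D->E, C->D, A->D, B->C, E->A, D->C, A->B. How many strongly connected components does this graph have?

{A, B, C, D, E} are all mutually reachable — one SCC of size 5.
That gives 1 strongly connected component.

1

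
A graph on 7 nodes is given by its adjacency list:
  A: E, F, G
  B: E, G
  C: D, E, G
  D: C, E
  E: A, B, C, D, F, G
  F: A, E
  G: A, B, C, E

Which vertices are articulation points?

Removing C, for instance, still leaves 1 component. No single vertex removal increases the component count — the graph has no articulation points.

none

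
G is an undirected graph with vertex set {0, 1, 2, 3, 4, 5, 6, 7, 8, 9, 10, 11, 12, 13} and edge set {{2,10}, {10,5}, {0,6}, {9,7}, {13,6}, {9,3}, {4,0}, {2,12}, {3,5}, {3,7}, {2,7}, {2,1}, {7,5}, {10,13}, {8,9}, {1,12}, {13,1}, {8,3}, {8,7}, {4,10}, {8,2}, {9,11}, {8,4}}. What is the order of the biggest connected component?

14

Starting from 0 we can reach 0, 1, 2, 3, 4, 5, 6, 7, 8, 9, 10, 11, 12, 13. That is one component of size 14.
The largest has 14 vertices.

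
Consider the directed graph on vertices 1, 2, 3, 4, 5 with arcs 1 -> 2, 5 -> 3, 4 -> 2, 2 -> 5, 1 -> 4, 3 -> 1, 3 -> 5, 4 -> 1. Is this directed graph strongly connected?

Yes

From 2 we can reach every vertex (1, 2, 3, 4, 5), and every vertex can reach 2 (1, 2, 3, 4, 5). So the whole graph is one strongly connected component.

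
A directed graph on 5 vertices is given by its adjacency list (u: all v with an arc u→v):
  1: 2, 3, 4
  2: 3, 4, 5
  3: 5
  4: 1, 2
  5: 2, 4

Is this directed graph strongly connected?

From 1 we can reach every vertex (1, 2, 3, 4, 5), and every vertex can reach 1 (1, 2, 3, 4, 5). So the whole graph is one strongly connected component.

Yes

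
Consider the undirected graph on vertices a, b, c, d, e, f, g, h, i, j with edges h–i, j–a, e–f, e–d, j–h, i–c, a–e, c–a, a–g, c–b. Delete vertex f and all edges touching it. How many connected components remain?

1

With f gone, the remaining components are: {a, b, c, d, e, g, h, i, j}.
That is 1 component.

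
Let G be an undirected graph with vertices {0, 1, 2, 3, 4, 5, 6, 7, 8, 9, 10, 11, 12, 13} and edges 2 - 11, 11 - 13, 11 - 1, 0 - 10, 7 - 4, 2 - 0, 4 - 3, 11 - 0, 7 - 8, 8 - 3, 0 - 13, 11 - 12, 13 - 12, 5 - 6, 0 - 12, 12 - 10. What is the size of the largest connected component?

9 is isolated — a component by itself.
Starting from 5 we can reach 5, 6. That is one component of size 2.
Starting from 3 we can reach 3, 4, 7, 8. That is one component of size 4.
Starting from 0 we can reach 0, 1, 2, 10, 11, 12, 13. That is one component of size 7.
The largest has 7 vertices.

7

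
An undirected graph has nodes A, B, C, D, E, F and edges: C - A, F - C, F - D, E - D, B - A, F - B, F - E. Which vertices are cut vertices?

Removing F increases the component count from 1 to 2, so F is a cut vertex.
By contrast removing C leaves 1 component; it is not a cut vertex. No other vertex is a cut vertex either.

F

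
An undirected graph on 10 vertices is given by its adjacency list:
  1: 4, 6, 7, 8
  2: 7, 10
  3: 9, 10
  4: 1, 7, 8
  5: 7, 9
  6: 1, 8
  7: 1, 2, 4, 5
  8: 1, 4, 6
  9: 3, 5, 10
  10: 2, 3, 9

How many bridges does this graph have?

0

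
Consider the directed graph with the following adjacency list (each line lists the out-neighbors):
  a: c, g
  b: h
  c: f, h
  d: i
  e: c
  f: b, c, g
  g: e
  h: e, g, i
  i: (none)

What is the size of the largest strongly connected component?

6

{b, c, e, f, g, h} are all mutually reachable — one SCC of size 6.
{d} is an SCC by itself.
{a} is an SCC by itself.
{i} is an SCC by itself.
The largest has 6 vertices.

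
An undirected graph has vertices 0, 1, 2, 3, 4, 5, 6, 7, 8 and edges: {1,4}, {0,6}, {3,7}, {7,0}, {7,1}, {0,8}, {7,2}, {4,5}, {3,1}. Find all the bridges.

The edges on the cycle 3-7-1-3 are not bridges since each lies on that cycle.
But removing 7—2 disconnects 7 from 2; removing 0—8 disconnects 0 from 8; removing 1—4 disconnects 1 from 4; removing 6—0 disconnects 6 from 0 — these are bridges.
In total 6 edges are bridges.

0-6, 0-7, 0-8, 1-4, 2-7, 4-5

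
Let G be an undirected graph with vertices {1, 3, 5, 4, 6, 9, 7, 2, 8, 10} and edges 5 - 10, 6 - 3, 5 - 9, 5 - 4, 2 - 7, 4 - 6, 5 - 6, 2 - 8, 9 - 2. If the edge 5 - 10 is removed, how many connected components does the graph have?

3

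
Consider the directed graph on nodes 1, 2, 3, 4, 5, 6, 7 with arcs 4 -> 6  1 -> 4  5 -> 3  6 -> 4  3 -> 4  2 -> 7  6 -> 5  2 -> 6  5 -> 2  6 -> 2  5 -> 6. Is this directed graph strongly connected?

No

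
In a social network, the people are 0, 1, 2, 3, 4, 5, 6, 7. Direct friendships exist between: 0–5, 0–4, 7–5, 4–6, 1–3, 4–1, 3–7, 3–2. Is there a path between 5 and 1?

Yes

From 5 we can reach 0, 1, 2, 3, 4, 5, 6, 7, which includes 1.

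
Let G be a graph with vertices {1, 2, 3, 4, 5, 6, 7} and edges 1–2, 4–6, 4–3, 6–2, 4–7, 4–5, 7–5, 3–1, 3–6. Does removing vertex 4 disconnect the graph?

Yes

Deleting 4 raises the number of components from 1 to 2, so 4 is a cut vertex.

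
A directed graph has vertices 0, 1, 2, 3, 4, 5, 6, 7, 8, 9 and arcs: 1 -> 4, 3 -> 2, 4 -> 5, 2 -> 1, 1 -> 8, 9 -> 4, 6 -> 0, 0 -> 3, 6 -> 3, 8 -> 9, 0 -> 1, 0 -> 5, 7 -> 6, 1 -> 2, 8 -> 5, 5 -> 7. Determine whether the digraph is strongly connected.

From 6 we can reach every vertex (0, 1, 2, 3, 4, 5, 6, 7, 8, 9), and every vertex can reach 6 (0, 1, 2, 3, 4, 5, 6, 7, 8, 9). So the whole graph is one strongly connected component.

Yes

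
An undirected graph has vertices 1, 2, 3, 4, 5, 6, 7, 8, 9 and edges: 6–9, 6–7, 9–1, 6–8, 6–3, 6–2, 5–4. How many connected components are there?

Starting from 4 we can reach 4, 5. That is one component of size 2.
Starting from 1 we can reach 1, 2, 3, 6, 7, 8, 9. That is one component of size 7.
Total: 2 components.

2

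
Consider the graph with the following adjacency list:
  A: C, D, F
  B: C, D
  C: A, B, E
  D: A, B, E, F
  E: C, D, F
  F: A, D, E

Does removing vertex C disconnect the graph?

Deleting C leaves 1 component (was 1) (its neighbors A, B, E remain connected to each other), so C is not a cut vertex.

No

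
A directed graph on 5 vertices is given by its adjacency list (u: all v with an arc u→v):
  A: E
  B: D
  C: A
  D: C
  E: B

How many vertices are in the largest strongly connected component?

{A, B, C, D, E} are all mutually reachable — one SCC of size 5.
The largest has 5 vertices.

5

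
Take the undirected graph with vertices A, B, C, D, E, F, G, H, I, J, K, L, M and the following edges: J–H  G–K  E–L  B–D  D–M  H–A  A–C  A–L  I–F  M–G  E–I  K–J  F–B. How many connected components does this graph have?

1

Starting from A we can reach A, B, C, D, E, F, G, H, I, J, K, L, M. That is one component of size 13.
Total: 1 component.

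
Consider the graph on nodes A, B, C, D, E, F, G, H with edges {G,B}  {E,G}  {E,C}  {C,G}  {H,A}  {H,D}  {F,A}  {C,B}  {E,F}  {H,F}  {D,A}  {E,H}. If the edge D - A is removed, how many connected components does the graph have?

D and A are still connected via D-H-A, so the component count stays at 1.

1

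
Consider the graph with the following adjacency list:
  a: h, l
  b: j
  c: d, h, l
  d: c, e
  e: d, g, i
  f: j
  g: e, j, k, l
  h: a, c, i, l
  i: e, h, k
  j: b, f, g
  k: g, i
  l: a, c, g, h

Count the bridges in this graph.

The edges on the cycle g-l-h-i-e-g are not bridges since each lies on that cycle.
But removing j-f disconnects j from f; removing g-j disconnects g from j; removing j-b disconnects j from b — these are bridges.
That makes 3 bridges.

3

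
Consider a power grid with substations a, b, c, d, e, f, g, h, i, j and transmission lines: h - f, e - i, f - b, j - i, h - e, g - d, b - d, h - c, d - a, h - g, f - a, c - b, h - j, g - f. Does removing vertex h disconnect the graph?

Deleting h raises the number of components from 1 to 2, so h is a cut vertex.

Yes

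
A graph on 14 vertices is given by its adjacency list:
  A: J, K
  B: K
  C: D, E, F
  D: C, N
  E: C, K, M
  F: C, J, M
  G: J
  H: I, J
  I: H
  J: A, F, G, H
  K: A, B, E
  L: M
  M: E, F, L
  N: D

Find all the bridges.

The edges on the cycle F-J-A-K-E-C-F are not bridges since each lies on that cycle.
But removing D-C disconnects D from C; removing H-I disconnects H from I; removing K-B disconnects K from B; removing G-J disconnects G from J — these are bridges.
In total 7 edges are bridges.

B-K, C-D, D-N, G-J, H-I, H-J, L-M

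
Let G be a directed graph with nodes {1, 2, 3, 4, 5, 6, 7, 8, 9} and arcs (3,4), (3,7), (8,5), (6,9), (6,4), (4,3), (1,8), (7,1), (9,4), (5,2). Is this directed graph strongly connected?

There is no directed path from 5 to 3, so the graph is not strongly connected.

No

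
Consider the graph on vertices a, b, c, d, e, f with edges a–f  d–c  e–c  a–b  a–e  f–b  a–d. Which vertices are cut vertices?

a

Removing a increases the component count from 1 to 2, so a is a cut vertex.
By contrast removing b leaves 1 component; it is not a cut vertex. No other vertex is a cut vertex either.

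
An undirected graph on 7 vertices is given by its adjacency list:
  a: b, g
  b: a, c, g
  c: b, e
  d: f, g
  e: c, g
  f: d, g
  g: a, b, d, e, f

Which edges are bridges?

The edges on the cycle g-d-f-g are not bridges since each lies on that cycle.
Every edge lies on some cycle, so there are no bridges.

none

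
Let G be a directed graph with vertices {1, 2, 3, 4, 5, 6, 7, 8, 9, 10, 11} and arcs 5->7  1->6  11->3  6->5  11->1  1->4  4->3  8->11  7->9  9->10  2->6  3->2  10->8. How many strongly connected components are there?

1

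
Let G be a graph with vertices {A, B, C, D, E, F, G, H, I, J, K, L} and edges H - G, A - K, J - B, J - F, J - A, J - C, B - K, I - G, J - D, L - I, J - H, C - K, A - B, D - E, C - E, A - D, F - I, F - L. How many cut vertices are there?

1

Removing J increases the component count from 1 to 2, so J is a cut vertex.
By contrast removing K leaves 1 component; it is not a cut vertex. No other vertex is a cut vertex either.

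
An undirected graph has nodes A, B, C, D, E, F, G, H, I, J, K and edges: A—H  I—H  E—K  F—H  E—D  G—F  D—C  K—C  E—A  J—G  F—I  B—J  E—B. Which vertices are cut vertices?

Removing E increases the component count from 1 to 2, so E is a cut vertex.
By contrast removing J leaves 1 component; it is not a cut vertex. No other vertex is a cut vertex either.

E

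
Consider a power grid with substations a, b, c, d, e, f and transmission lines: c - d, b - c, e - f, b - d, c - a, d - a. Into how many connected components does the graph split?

Starting from e we can reach e, f. That is one component of size 2.
Starting from a we can reach a, b, c, d. That is one component of size 4.
Total: 2 components.

2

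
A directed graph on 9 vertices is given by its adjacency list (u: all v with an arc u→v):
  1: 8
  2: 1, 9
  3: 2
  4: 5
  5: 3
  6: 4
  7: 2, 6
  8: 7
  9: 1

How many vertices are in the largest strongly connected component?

{1, 2, 3, 4, 5, 6, 7, 8, 9} are all mutually reachable — one SCC of size 9.
The largest has 9 vertices.

9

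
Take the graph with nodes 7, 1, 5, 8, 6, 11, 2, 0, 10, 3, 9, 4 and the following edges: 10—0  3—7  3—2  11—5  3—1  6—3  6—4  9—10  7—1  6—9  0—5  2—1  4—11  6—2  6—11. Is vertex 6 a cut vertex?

Deleting 6 raises the number of components from 2 to 3, so 6 is a cut vertex.

Yes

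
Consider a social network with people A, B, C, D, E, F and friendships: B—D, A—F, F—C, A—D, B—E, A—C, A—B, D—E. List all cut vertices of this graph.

A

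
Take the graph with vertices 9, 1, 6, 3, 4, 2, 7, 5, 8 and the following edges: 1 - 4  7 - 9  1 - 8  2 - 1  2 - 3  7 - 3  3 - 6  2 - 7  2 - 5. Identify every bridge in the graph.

The edges on the cycle 2-7-3-2 are not bridges since each lies on that cycle.
But removing 2 - 5 disconnects 2 from 5; removing 3 - 6 disconnects 3 from 6; removing 1 - 8 disconnects 1 from 8; removing 2 - 1 disconnects 2 from 1 — these are bridges.
In total 6 edges are bridges.

1-2, 1-4, 1-8, 2-5, 3-6, 7-9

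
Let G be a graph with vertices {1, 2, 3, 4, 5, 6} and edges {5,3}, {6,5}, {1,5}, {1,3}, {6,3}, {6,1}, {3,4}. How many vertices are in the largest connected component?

5

2 is isolated — a component by itself.
Starting from 1 we can reach 1, 3, 4, 5, 6. That is one component of size 5.
The largest has 5 vertices.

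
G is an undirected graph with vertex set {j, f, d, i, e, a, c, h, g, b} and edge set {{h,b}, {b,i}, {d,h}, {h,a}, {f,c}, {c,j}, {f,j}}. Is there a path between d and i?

Yes

From d we can reach a, b, d, h, i, which includes i.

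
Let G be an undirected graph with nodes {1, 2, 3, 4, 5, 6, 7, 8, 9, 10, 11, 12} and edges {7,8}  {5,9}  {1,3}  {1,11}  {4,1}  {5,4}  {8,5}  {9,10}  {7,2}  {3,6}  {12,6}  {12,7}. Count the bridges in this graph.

The edges on the cycle 12-7-8-5-4-1-3-6-12 are not bridges since each lies on that cycle.
But removing 7–2 disconnects 7 from 2; removing 9–10 disconnects 9 from 10; removing 9–5 disconnects 9 from 5; removing 11–1 disconnects 11 from 1 — these are bridges.
That makes 4 bridges.

4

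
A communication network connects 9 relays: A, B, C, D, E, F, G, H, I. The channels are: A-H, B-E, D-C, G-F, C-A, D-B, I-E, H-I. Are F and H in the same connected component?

No

The component containing F is {F, G}, and H is not in it.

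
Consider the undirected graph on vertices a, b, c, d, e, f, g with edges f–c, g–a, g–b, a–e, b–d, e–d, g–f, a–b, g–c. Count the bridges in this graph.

The edges on the cycle g-f-c-g are not bridges since each lies on that cycle.
Every edge lies on some cycle, so there are no bridges.

0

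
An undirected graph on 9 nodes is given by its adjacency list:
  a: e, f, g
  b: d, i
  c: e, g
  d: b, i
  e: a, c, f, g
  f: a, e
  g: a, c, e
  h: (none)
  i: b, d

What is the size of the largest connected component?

5

h is isolated — a component by itself.
Starting from b we can reach b, d, i. That is one component of size 3.
Starting from a we can reach a, c, e, f, g. That is one component of size 5.
The largest has 5 vertices.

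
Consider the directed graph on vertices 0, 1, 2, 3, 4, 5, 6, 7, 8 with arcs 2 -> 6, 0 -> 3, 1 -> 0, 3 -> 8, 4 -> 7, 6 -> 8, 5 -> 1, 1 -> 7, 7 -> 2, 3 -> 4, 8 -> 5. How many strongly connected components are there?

{0, 1, 2, 3, 4, 5, 6, 7, 8} are all mutually reachable — one SCC of size 9.
That gives 1 strongly connected component.

1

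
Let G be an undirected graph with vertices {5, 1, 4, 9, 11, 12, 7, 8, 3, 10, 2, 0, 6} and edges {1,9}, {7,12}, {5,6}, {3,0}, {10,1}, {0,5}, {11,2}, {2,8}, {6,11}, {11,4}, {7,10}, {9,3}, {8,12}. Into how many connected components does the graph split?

1

Starting from 0 we can reach 0, 1, 2, 3, 4, 5, 6, 7, 8, 9, 10, 11, 12. That is one component of size 13.
Total: 1 component.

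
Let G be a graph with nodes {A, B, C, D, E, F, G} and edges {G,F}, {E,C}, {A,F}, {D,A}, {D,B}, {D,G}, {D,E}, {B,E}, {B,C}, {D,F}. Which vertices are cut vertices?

Removing D increases the component count from 1 to 2, so D is a cut vertex.
By contrast removing F leaves 1 component; it is not a cut vertex. No other vertex is a cut vertex either.

D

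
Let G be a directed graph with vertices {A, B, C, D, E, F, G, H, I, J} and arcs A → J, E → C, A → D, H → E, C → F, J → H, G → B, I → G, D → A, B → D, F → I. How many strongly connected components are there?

{A, B, C, D, E, F, G, H, I, J} are all mutually reachable — one SCC of size 10.
That gives 1 strongly connected component.

1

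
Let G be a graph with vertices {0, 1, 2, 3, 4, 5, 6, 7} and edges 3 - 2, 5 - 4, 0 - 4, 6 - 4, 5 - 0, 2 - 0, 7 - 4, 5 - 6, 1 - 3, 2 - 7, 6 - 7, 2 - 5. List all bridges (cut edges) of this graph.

1-3, 2-3

The edges on the cycle 5-6-4-0-5 are not bridges since each lies on that cycle.
But removing 1 - 3 disconnects 1 from 3; removing 3 - 2 disconnects 3 from 2 — these are bridges.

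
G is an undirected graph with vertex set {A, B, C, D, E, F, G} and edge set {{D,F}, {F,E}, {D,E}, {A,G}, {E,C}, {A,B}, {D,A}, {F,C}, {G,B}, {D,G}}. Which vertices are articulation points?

Removing D increases the component count from 1 to 2, so D is a cut vertex.
By contrast removing G leaves 1 component; it is not a cut vertex. No other vertex is a cut vertex either.

D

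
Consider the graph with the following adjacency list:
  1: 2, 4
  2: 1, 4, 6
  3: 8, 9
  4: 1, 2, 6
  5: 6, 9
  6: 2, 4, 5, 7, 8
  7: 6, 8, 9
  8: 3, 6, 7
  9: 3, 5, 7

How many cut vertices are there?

Removing 6 increases the component count from 1 to 2, so 6 is a cut vertex.
By contrast removing 5 leaves 1 component; it is not a cut vertex. No other vertex is a cut vertex either.

1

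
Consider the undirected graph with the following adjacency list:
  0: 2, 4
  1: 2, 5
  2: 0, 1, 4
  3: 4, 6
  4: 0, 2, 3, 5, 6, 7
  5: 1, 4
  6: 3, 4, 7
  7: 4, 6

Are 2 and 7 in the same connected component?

From 2 we can reach 0, 1, 2, 3, 4, 5, 6, 7, which includes 7.

Yes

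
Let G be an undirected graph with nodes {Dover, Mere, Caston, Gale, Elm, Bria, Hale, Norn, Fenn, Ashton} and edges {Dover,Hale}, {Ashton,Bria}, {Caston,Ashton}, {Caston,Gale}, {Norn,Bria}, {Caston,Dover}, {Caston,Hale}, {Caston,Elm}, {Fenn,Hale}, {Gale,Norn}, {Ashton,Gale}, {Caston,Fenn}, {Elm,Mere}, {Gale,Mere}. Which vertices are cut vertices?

Removing Caston increases the component count from 1 to 2, so Caston is a cut vertex.
By contrast removing Bria leaves 1 component; it is not a cut vertex. No other vertex is a cut vertex either.

Caston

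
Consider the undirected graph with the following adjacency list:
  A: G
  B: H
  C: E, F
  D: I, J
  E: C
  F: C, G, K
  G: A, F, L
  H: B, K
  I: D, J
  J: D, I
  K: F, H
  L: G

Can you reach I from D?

From D we can reach D, I, J, which includes I.

Yes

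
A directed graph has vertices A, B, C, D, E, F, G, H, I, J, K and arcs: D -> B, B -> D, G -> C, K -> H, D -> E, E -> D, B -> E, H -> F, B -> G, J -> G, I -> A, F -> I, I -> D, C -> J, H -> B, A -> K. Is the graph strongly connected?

No

There is no directed path from J to E, so the graph is not strongly connected.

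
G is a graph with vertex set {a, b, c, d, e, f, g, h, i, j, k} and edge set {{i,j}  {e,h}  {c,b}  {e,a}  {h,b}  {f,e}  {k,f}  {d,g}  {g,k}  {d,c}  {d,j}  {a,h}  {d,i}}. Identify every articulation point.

d

Removing d increases the component count from 1 to 2, so d is a cut vertex.
By contrast removing e leaves 1 component; it is not a cut vertex. No other vertex is a cut vertex either.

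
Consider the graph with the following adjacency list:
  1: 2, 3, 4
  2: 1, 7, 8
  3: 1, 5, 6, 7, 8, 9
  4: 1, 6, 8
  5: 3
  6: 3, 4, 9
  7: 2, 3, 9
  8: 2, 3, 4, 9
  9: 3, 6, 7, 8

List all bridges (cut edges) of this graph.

3-5

The edges on the cycle 8-4-1-3-8 are not bridges since each lies on that cycle.
But removing 5-3 disconnects 5 from 3 — this is a bridge.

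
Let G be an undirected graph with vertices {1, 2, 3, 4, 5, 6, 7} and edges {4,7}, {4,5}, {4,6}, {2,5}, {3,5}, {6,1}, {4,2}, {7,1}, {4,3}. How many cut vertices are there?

1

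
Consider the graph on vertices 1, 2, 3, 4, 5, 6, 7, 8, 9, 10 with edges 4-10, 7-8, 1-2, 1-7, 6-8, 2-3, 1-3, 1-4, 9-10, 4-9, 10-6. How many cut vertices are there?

1

Removing 1 increases the component count from 2 to 3, so 1 is a cut vertex.
By contrast removing 4 leaves 2 components; it is not a cut vertex. No other vertex is a cut vertex either.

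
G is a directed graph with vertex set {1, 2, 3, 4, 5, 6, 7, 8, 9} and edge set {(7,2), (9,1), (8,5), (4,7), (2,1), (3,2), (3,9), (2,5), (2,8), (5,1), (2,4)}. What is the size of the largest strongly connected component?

{2, 4, 7} are all mutually reachable — one SCC of size 3.
{3} is an SCC by itself.
{6} is an SCC by itself.
{8} is an SCC by itself.
{5} is an SCC by itself.
(and 2 more singleton SCCs)
The largest has 3 vertices.

3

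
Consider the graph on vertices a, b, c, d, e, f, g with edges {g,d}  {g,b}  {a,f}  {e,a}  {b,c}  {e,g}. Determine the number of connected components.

1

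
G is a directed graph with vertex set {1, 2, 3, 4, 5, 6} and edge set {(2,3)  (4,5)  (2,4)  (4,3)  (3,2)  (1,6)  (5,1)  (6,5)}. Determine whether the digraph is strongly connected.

No

There is no directed path from 5 to 4, so the graph is not strongly connected.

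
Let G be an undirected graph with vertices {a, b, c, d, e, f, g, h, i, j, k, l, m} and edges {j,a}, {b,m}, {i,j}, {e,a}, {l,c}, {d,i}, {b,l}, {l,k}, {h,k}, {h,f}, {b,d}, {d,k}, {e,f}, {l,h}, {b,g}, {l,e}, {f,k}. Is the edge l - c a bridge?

Yes

Removing l - c leaves no path between l and c: the component count goes from 1 to 2. So it is a bridge.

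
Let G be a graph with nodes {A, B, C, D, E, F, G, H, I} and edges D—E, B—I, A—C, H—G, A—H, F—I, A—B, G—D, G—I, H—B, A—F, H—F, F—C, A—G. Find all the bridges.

D-E, D-G

The edges on the cycle H-B-I-G-H are not bridges since each lies on that cycle.
But removing G—D disconnects G from D; removing E—D disconnects E from D — these are bridges.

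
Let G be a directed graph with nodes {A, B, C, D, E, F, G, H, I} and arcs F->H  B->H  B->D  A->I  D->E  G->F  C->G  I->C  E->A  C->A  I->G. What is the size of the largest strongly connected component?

3

{A, C, I} are all mutually reachable — one SCC of size 3.
{G} is an SCC by itself.
{H} is an SCC by itself.
{E} is an SCC by itself.
{F} is an SCC by itself.
(and 2 more singleton SCCs)
The largest has 3 vertices.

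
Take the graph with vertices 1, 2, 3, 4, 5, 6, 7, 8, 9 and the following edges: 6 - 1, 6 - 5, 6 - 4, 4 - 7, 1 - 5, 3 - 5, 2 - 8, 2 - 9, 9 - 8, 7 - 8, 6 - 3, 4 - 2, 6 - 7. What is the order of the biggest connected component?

9

Starting from 1 we can reach 1, 2, 3, 4, 5, 6, 7, 8, 9. That is one component of size 9.
The largest has 9 vertices.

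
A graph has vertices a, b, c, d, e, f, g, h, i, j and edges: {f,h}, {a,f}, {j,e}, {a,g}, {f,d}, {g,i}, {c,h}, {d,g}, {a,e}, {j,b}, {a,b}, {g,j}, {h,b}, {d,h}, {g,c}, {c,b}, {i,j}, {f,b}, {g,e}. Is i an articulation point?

No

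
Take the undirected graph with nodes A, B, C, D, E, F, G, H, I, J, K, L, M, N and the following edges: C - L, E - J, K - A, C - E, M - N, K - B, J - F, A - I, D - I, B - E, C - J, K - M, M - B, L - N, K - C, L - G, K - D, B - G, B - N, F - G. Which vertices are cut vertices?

K

Removing K increases the component count from 2 to 3, so K is a cut vertex.
By contrast removing M leaves 2 components; it is not a cut vertex. No other vertex is a cut vertex either.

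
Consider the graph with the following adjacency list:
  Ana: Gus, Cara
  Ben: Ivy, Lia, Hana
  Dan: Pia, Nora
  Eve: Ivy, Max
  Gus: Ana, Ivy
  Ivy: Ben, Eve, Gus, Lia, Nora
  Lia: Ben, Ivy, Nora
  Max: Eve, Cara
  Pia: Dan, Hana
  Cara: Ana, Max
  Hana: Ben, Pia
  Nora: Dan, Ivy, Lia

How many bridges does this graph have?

The edges on the cycle Ivy-Eve-Max-Cara-Ana-Gus-Ivy are not bridges since each lies on that cycle.
Every edge lies on some cycle, so there are no bridges.

0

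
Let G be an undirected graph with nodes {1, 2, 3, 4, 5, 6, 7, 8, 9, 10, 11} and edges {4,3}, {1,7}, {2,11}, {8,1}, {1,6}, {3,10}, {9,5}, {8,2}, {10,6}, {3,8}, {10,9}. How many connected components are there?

1

Starting from 1 we can reach 1, 2, 3, 4, 5, 6, 7, 8, 9, 10, 11. That is one component of size 11.
Total: 1 component.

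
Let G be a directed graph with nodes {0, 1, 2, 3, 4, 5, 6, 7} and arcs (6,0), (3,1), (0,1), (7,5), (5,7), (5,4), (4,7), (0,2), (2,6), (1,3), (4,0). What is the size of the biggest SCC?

{4, 5, 7} are all mutually reachable — one SCC of size 3.
{0, 2, 6} are all mutually reachable — one SCC of size 3.
{1, 3} are all mutually reachable — one SCC of size 2.
The largest has 3 vertices.

3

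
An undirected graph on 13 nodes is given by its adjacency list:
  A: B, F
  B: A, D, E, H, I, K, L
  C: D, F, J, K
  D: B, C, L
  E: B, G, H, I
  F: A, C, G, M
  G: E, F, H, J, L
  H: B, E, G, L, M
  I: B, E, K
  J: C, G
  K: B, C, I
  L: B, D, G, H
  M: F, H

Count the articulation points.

0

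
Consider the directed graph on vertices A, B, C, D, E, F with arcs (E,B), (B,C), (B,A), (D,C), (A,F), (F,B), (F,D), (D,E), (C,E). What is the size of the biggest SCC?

6

{A, B, C, D, E, F} are all mutually reachable — one SCC of size 6.
The largest has 6 vertices.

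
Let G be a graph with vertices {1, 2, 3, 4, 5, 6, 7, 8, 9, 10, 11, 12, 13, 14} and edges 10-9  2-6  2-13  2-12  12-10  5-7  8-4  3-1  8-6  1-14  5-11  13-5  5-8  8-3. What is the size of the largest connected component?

Starting from 1 we can reach 1, 2, 3, 4, 5, 6, 7, 8, 9, 10, 11, 12, 13, 14. That is one component of size 14.
The largest has 14 vertices.

14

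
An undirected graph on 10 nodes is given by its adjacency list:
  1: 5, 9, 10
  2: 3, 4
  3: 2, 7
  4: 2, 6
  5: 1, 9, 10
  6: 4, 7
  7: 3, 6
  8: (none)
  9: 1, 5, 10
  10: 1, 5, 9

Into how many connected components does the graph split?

8 is isolated — a component by itself.
Starting from 1 we can reach 1, 5, 9, 10. That is one component of size 4.
Starting from 2 we can reach 2, 3, 4, 6, 7. That is one component of size 5.
Total: 3 components.

3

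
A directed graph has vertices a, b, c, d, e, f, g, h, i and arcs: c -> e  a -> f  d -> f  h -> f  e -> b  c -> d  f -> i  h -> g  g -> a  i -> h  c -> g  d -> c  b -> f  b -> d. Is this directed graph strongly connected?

No

There is no directed path from h to c, so the graph is not strongly connected.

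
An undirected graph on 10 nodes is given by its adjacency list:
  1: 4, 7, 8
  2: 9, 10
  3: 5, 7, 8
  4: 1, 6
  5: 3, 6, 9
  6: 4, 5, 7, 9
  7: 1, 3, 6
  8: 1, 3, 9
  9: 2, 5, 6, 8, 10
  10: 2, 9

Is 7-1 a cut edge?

No

After removing 7-1, the path 7-6-4-1 still connects them, so the edge is not a bridge.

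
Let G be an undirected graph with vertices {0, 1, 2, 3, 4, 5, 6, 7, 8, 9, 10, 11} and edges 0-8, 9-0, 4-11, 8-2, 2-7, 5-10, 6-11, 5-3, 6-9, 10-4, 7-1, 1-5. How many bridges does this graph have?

The edges on the cycle 6-9-0-8-2-7-1-5-10-4-11-6 are not bridges since each lies on that cycle.
But removing 3-5 disconnects 3 from 5 — this is a bridge.

1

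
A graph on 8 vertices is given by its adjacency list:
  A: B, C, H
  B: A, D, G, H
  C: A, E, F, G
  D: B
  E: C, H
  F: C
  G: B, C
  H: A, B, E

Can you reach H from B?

Yes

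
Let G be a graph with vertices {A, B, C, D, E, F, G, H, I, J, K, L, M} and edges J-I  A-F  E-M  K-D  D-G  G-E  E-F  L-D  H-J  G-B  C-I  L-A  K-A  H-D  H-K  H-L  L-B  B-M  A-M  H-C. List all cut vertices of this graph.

Removing H increases the component count from 1 to 2, so H is a cut vertex.
By contrast removing M leaves 1 component; it is not a cut vertex. No other vertex is a cut vertex either.

H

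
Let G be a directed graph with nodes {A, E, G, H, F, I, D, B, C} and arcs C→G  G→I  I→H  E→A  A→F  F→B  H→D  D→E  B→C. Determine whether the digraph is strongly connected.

From E we can reach every vertex (A, B, C, D, E, F, G, H, I), and every vertex can reach E (A, B, C, D, E, F, G, H, I). So the whole graph is one strongly connected component.

Yes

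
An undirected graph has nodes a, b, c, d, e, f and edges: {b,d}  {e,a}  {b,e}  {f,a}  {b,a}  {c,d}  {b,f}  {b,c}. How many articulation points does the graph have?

1

Removing b increases the component count from 1 to 2, so b is a cut vertex.
By contrast removing f leaves 1 component; it is not a cut vertex. No other vertex is a cut vertex either.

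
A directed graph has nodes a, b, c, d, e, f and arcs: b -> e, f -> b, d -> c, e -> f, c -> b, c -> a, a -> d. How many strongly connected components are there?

2

{a, c, d} are all mutually reachable — one SCC of size 3.
{b, e, f} are all mutually reachable — one SCC of size 3.
That gives 2 strongly connected components.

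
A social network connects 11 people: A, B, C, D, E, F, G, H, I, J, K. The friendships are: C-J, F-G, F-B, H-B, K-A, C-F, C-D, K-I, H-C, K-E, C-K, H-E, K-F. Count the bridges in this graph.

5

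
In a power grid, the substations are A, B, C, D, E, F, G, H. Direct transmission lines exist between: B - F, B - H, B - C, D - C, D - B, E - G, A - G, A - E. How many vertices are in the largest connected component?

5

Starting from A we can reach A, E, G. That is one component of size 3.
Starting from B we can reach B, C, D, F, H. That is one component of size 5.
The largest has 5 vertices.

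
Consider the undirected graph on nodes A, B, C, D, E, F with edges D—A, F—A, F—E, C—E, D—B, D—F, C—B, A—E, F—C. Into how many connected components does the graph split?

Starting from A we can reach A, B, C, D, E, F. That is one component of size 6.
Total: 1 component.

1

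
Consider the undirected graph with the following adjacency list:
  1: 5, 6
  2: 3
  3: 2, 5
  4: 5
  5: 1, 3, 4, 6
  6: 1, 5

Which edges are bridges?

The edges on the cycle 5-6-1-5 are not bridges since each lies on that cycle.
But removing 5-4 disconnects 5 from 4; removing 3-5 disconnects 3 from 5; removing 3-2 disconnects 3 from 2 — these are bridges.

2-3, 3-5, 4-5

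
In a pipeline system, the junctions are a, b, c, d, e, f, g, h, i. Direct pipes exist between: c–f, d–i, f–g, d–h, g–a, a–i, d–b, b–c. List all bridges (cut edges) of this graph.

d-h

The edges on the cycle d-b-c-f-g-a-i-d are not bridges since each lies on that cycle.
But removing d–h disconnects d from h — this is a bridge.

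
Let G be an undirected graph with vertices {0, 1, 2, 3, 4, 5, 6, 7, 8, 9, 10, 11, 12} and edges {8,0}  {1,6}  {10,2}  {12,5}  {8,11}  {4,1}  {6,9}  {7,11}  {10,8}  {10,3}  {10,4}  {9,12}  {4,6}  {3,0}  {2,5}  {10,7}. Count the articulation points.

1

Removing 10 increases the component count from 1 to 2, so 10 is a cut vertex.
By contrast removing 4 leaves 1 component; it is not a cut vertex. No other vertex is a cut vertex either.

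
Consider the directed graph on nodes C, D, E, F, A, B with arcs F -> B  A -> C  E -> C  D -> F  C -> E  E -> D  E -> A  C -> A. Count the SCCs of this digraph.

4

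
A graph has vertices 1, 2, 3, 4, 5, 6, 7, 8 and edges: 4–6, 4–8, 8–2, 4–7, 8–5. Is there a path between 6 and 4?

From 6 we can reach 2, 4, 5, 6, 7, 8, which includes 4.

Yes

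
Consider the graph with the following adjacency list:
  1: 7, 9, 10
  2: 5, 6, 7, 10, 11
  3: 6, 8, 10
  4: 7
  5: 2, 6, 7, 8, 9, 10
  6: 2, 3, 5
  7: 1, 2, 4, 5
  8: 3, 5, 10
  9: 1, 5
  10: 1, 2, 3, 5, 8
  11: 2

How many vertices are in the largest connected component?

11

Starting from 1 we can reach 1, 2, 3, 4, 5, 6, 7, 8, 9, 10, 11. That is one component of size 11.
The largest has 11 vertices.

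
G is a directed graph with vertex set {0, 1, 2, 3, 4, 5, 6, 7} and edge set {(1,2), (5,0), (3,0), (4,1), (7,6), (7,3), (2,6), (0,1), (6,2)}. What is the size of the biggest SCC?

{2, 6} are all mutually reachable — one SCC of size 2.
{5} is an SCC by itself.
{3} is an SCC by itself.
{7} is an SCC by itself.
{0} is an SCC by itself.
(and 2 more singleton SCCs)
The largest has 2 vertices.

2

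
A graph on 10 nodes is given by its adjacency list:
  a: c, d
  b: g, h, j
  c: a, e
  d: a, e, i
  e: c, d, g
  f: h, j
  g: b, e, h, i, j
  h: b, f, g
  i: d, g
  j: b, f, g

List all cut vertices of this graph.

g

Removing g increases the component count from 1 to 2, so g is a cut vertex.
By contrast removing b leaves 1 component; it is not a cut vertex. No other vertex is a cut vertex either.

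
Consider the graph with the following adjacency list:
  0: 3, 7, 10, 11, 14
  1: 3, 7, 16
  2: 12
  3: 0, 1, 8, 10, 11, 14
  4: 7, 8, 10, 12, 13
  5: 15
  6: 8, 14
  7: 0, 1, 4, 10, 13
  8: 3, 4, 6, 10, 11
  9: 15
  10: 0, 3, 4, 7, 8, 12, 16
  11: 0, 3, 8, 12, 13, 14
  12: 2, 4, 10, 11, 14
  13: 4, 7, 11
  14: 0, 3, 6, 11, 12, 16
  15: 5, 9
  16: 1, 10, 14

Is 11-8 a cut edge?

No

After removing 11-8, the path 11-3-8 still connects them, so the edge is not a bridge.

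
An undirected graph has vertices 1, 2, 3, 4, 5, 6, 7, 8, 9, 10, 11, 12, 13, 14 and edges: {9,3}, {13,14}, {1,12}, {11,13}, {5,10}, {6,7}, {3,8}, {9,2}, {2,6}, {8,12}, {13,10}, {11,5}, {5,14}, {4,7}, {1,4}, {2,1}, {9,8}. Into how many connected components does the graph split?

2

Starting from 5 we can reach 5, 10, 11, 13, 14. That is one component of size 5.
Starting from 1 we can reach 1, 2, 3, 4, 6, 7, 8, 9, 12. That is one component of size 9.
Total: 2 components.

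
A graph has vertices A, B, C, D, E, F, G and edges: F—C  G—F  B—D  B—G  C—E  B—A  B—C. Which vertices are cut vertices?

B, C

Removing B increases the component count from 1 to 3, so B is a cut vertex.
Removing C increases the component count from 1 to 2, so C is a cut vertex.
By contrast removing D leaves 1 component; it is not a cut vertex. No other vertex is a cut vertex either.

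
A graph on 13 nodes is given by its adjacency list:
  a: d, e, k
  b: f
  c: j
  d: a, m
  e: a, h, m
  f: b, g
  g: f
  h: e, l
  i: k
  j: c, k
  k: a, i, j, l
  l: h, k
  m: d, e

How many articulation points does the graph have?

Removing f increases the component count from 2 to 3, so f is a cut vertex.
Removing j increases the component count from 2 to 3, so j is a cut vertex.
Removing k increases the component count from 2 to 4, so k is a cut vertex.
By contrast removing h leaves 2 components; it is not a cut vertex. No other vertex is a cut vertex either.

3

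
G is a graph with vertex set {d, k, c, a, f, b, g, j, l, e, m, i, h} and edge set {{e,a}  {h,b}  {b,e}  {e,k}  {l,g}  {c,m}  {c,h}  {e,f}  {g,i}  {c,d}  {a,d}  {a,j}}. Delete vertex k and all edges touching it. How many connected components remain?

2

With k gone, the remaining components are: {g, i, l}; {a, b, c, d, e, f, h, j, m}.
That is 2 components.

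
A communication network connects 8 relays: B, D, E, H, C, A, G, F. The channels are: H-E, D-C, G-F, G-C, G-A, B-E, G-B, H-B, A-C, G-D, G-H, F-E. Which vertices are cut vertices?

G

Removing G increases the component count from 1 to 2, so G is a cut vertex.
By contrast removing E leaves 1 component; it is not a cut vertex. No other vertex is a cut vertex either.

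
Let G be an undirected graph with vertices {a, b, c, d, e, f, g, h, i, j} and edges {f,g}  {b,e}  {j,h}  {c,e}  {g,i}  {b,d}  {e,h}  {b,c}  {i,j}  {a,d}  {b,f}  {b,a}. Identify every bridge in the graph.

The edges on the cycle b-a-d-b are not bridges since each lies on that cycle.
Every edge lies on some cycle, so there are no bridges.

none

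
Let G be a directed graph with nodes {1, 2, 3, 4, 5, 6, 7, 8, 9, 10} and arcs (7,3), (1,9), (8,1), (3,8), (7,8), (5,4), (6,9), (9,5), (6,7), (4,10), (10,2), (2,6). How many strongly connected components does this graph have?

1

{1, 2, 3, 4, 5, 6, 7, 8, 9, 10} are all mutually reachable — one SCC of size 10.
That gives 1 strongly connected component.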